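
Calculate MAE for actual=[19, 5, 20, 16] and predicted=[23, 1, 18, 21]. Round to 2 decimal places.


Absolute errors: [4, 4, 2, 5]
Sum of absolute errors = 15
MAE = 15 / 4 = 3.75

3.75


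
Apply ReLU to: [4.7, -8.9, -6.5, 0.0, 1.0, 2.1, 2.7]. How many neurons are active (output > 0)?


ReLU(x) = max(0, x) for each element:
ReLU(4.7) = 4.7
ReLU(-8.9) = 0
ReLU(-6.5) = 0
ReLU(0.0) = 0
ReLU(1.0) = 1.0
ReLU(2.1) = 2.1
ReLU(2.7) = 2.7
Active neurons (>0): 4

4


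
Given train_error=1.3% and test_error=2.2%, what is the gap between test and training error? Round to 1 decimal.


Generalization gap = test_error - train_error
= 2.2 - 1.3
= 0.9%
A small gap suggests good generalization.

0.9


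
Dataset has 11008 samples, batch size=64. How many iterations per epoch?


Iterations per epoch = dataset_size / batch_size
= 11008 / 64
= 172

172


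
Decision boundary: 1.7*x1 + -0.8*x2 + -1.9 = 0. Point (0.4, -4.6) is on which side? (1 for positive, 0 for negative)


Compute 1.7 * 0.4 + -0.8 * -4.6 + -1.9
= 0.68 + 3.68 + -1.9
= 2.46
Since 2.46 >= 0, the point is on the positive side.

1


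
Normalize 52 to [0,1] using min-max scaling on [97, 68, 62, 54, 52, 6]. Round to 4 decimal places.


Min = 6, Max = 97
Range = 97 - 6 = 91
Scaled = (x - min) / (max - min)
= (52 - 6) / 91
= 46 / 91
= 0.5055

0.5055


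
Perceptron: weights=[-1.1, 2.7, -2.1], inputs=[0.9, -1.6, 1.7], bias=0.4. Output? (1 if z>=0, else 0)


z = w . x + b
= -1.1*0.9 + 2.7*-1.6 + -2.1*1.7 + 0.4
= -0.99 + -4.32 + -3.57 + 0.4
= -8.88 + 0.4
= -8.48
Since z = -8.48 < 0, output = 0

0


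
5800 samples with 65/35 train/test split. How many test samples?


Train samples = 5800 * 65% = 3770
Test samples = 5800 - 3770
= 2030

2030


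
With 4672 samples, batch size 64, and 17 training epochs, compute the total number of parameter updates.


Iterations per epoch = 4672 / 64 = 73
Total updates = iterations_per_epoch * epochs
= 73 * 17
= 1241

1241


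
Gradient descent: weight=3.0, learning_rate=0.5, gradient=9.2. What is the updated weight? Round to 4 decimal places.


w_new = w_old - lr * gradient
= 3.0 - 0.5 * 9.2
= 3.0 - (4.6)
= -1.6000

-1.6000


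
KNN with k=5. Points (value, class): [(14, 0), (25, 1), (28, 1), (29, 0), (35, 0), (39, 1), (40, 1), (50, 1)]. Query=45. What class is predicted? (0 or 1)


Distances from query 45:
Point 40 (class 1): distance = 5
Point 50 (class 1): distance = 5
Point 39 (class 1): distance = 6
Point 35 (class 0): distance = 10
Point 29 (class 0): distance = 16
K=5 nearest neighbors: classes = [1, 1, 1, 0, 0]
Votes for class 1: 3 / 5
Majority vote => class 1

1


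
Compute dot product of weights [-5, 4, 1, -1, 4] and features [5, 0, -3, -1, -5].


Element-wise products:
-5 * 5 = -25
4 * 0 = 0
1 * -3 = -3
-1 * -1 = 1
4 * -5 = -20
Sum = -25 + 0 + -3 + 1 + -20
= -47

-47


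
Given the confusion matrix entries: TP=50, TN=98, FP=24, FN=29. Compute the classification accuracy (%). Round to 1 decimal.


Accuracy = (TP + TN) / (TP + TN + FP + FN) * 100
= (50 + 98) / (50 + 98 + 24 + 29)
= 148 / 201
= 0.7363
= 73.6%

73.6


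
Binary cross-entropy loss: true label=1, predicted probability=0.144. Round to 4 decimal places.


For y=1: Loss = -log(p)
= -log(0.144)
= -(-1.9379)
= 1.9379

1.9379


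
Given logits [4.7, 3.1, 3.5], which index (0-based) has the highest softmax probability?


Softmax is a monotonic transformation, so it preserves the argmax.
We need to find the index of the maximum logit.
Index 0: 4.7
Index 1: 3.1
Index 2: 3.5
Maximum logit = 4.7 at index 0

0


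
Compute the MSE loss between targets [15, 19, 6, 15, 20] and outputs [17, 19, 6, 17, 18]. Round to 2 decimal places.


Differences: [-2, 0, 0, -2, 2]
Squared errors: [4, 0, 0, 4, 4]
Sum of squared errors = 12
MSE = 12 / 5 = 2.40

2.40


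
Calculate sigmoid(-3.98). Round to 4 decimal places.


sigmoid(z) = 1 / (1 + exp(-z))
exp(-(-3.98)) = exp(3.98) = 53.517
1 + 53.517 = 54.517
1 / 54.517 = 0.0183

0.0183


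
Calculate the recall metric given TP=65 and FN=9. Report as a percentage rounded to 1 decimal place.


Recall = TP / (TP + FN) * 100
= 65 / (65 + 9)
= 65 / 74
= 0.8784
= 87.8%

87.8


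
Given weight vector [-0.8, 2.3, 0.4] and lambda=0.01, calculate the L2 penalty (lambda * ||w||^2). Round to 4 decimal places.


Squaring each weight:
(-0.8)^2 = 0.64
2.3^2 = 5.29
0.4^2 = 0.16
Sum of squares = 6.09
Penalty = 0.01 * 6.09 = 0.0609

0.0609


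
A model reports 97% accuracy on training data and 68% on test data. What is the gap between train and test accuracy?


Gap = train_accuracy - test_accuracy
= 97 - 68
= 29%
This large gap strongly indicates overfitting.

29


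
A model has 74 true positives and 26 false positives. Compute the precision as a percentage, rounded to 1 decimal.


Precision = TP / (TP + FP) * 100
= 74 / (74 + 26)
= 74 / 100
= 0.74
= 74.0%

74.0


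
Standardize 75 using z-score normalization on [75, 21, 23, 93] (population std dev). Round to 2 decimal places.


Mean = (75 + 21 + 23 + 93) / 4 = 53.0
Variance = sum((x_i - mean)^2) / n = 1002.0
Std = sqrt(1002.0) = 31.6544
Z = (x - mean) / std
= (75 - 53.0) / 31.6544
= 22.0 / 31.6544
= 0.70

0.70


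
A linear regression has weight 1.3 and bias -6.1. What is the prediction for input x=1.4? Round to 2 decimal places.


y = 1.3 * 1.4 + (-6.1)
= 1.82 + (-6.1)
= -4.28

-4.28


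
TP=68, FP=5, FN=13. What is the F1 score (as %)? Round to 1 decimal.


Precision = TP / (TP + FP) = 68 / 73 = 0.9315
Recall = TP / (TP + FN) = 68 / 81 = 0.8395
F1 = 2 * P * R / (P + R)
= 2 * 0.9315 * 0.8395 / (0.9315 + 0.8395)
= 1.564 / 1.771
= 0.8831
As percentage: 88.3%

88.3


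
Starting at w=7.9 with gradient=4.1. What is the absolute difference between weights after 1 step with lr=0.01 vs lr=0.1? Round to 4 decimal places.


With lr=0.01: w_new = 7.9 - 0.01 * 4.1 = 7.859
With lr=0.1: w_new = 7.9 - 0.1 * 4.1 = 7.49
Absolute difference = |7.859 - 7.49|
= 0.3690

0.3690


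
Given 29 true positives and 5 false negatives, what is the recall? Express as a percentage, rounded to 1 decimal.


Recall = TP / (TP + FN) * 100
= 29 / (29 + 5)
= 29 / 34
= 0.8529
= 85.3%

85.3


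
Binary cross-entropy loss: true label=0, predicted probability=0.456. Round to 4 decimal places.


For y=0: Loss = -log(1-p)
= -log(1 - 0.456)
= -log(0.544)
= -(-0.6088)
= 0.6088

0.6088


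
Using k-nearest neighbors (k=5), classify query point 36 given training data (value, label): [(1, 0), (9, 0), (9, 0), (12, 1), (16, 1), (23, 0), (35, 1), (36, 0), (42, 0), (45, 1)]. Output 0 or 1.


Distances from query 36:
Point 36 (class 0): distance = 0
Point 35 (class 1): distance = 1
Point 42 (class 0): distance = 6
Point 45 (class 1): distance = 9
Point 23 (class 0): distance = 13
K=5 nearest neighbors: classes = [0, 1, 0, 1, 0]
Votes for class 1: 2 / 5
Majority vote => class 0

0


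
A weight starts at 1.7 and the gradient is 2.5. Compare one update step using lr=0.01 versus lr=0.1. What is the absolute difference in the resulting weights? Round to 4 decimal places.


With lr=0.01: w_new = 1.7 - 0.01 * 2.5 = 1.675
With lr=0.1: w_new = 1.7 - 0.1 * 2.5 = 1.45
Absolute difference = |1.675 - 1.45|
= 0.2250

0.2250


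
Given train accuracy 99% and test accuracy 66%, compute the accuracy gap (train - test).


Gap = train_accuracy - test_accuracy
= 99 - 66
= 33%
This large gap strongly indicates overfitting.

33


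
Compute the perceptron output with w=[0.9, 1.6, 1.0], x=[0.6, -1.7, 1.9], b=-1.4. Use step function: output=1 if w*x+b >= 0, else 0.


z = w . x + b
= 0.9*0.6 + 1.6*-1.7 + 1.0*1.9 + -1.4
= 0.54 + -2.72 + 1.9 + -1.4
= -0.28 + -1.4
= -1.68
Since z = -1.68 < 0, output = 0

0


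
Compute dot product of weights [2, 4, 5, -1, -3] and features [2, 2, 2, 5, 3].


Element-wise products:
2 * 2 = 4
4 * 2 = 8
5 * 2 = 10
-1 * 5 = -5
-3 * 3 = -9
Sum = 4 + 8 + 10 + -5 + -9
= 8

8


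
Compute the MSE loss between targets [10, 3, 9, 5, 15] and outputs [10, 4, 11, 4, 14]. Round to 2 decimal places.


Differences: [0, -1, -2, 1, 1]
Squared errors: [0, 1, 4, 1, 1]
Sum of squared errors = 7
MSE = 7 / 5 = 1.40

1.40


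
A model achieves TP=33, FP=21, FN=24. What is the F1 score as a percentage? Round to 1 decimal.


Precision = TP / (TP + FP) = 33 / 54 = 0.6111
Recall = TP / (TP + FN) = 33 / 57 = 0.5789
F1 = 2 * P * R / (P + R)
= 2 * 0.6111 * 0.5789 / (0.6111 + 0.5789)
= 0.7076 / 1.1901
= 0.5946
As percentage: 59.5%

59.5


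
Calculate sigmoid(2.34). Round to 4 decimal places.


sigmoid(z) = 1 / (1 + exp(-z))
exp(-(2.34)) = exp(-2.34) = 0.0963
1 + 0.0963 = 1.0963
1 / 1.0963 = 0.9121

0.9121


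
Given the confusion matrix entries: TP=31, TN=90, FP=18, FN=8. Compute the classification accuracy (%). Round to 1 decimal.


Accuracy = (TP + TN) / (TP + TN + FP + FN) * 100
= (31 + 90) / (31 + 90 + 18 + 8)
= 121 / 147
= 0.8231
= 82.3%

82.3


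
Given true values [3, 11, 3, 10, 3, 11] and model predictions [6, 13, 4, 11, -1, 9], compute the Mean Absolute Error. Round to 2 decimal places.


Absolute errors: [3, 2, 1, 1, 4, 2]
Sum of absolute errors = 13
MAE = 13 / 6 = 2.17

2.17


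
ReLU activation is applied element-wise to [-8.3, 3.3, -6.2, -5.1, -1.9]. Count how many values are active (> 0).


ReLU(x) = max(0, x) for each element:
ReLU(-8.3) = 0
ReLU(3.3) = 3.3
ReLU(-6.2) = 0
ReLU(-5.1) = 0
ReLU(-1.9) = 0
Active neurons (>0): 1

1


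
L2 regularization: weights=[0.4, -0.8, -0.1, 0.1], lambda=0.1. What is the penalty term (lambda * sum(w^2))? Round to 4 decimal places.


Squaring each weight:
0.4^2 = 0.16
(-0.8)^2 = 0.64
(-0.1)^2 = 0.01
0.1^2 = 0.01
Sum of squares = 0.82
Penalty = 0.1 * 0.82 = 0.0820

0.0820


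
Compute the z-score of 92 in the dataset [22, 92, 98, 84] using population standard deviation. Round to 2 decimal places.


Mean = (22 + 92 + 98 + 84) / 4 = 74.0
Variance = sum((x_i - mean)^2) / n = 926.0
Std = sqrt(926.0) = 30.4302
Z = (x - mean) / std
= (92 - 74.0) / 30.4302
= 18.0 / 30.4302
= 0.59

0.59


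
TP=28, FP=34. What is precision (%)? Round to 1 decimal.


Precision = TP / (TP + FP) * 100
= 28 / (28 + 34)
= 28 / 62
= 0.4516
= 45.2%

45.2


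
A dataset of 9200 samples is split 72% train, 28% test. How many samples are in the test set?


Train samples = 9200 * 72% = 6624
Test samples = 9200 - 6624
= 2576

2576


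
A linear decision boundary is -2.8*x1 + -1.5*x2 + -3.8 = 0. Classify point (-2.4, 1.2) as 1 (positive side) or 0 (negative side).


Compute -2.8 * -2.4 + -1.5 * 1.2 + -3.8
= 6.72 + -1.8 + -3.8
= 1.12
Since 1.12 >= 0, the point is on the positive side.

1


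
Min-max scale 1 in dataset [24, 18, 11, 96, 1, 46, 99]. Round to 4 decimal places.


Min = 1, Max = 99
Range = 99 - 1 = 98
Scaled = (x - min) / (max - min)
= (1 - 1) / 98
= 0 / 98
= 0.0000

0.0000


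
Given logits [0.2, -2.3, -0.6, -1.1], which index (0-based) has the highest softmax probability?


Softmax is a monotonic transformation, so it preserves the argmax.
We need to find the index of the maximum logit.
Index 0: 0.2
Index 1: -2.3
Index 2: -0.6
Index 3: -1.1
Maximum logit = 0.2 at index 0

0


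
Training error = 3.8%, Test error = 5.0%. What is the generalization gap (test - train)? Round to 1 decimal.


Generalization gap = test_error - train_error
= 5.0 - 3.8
= 1.2%
A small gap suggests good generalization.

1.2


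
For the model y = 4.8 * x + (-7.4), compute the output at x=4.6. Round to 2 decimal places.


y = 4.8 * 4.6 + (-7.4)
= 22.08 + (-7.4)
= 14.68

14.68


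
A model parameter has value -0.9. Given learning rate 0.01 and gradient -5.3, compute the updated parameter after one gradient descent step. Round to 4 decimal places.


w_new = w_old - lr * gradient
= -0.9 - 0.01 * -5.3
= -0.9 - (-0.053)
= -0.8470

-0.8470


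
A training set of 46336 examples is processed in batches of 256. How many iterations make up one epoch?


Iterations per epoch = dataset_size / batch_size
= 46336 / 256
= 181

181


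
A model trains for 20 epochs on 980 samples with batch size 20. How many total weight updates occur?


Iterations per epoch = 980 / 20 = 49
Total updates = iterations_per_epoch * epochs
= 49 * 20
= 980

980


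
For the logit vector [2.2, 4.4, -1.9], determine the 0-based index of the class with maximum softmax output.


Softmax is a monotonic transformation, so it preserves the argmax.
We need to find the index of the maximum logit.
Index 0: 2.2
Index 1: 4.4
Index 2: -1.9
Maximum logit = 4.4 at index 1

1


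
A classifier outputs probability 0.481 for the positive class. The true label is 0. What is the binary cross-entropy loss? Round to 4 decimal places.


For y=0: Loss = -log(1-p)
= -log(1 - 0.481)
= -log(0.519)
= -(-0.6559)
= 0.6559

0.6559


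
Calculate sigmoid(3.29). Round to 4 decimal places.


sigmoid(z) = 1 / (1 + exp(-z))
exp(-(3.29)) = exp(-3.29) = 0.0373
1 + 0.0373 = 1.0373
1 / 1.0373 = 0.9641

0.9641


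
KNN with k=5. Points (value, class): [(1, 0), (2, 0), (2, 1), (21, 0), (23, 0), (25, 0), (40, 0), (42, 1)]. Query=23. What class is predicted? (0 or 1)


Distances from query 23:
Point 23 (class 0): distance = 0
Point 21 (class 0): distance = 2
Point 25 (class 0): distance = 2
Point 40 (class 0): distance = 17
Point 42 (class 1): distance = 19
K=5 nearest neighbors: classes = [0, 0, 0, 0, 1]
Votes for class 1: 1 / 5
Majority vote => class 0

0


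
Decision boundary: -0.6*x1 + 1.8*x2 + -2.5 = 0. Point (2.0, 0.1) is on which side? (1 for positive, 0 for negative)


Compute -0.6 * 2.0 + 1.8 * 0.1 + -2.5
= -1.2 + 0.18 + -2.5
= -3.52
Since -3.52 < 0, the point is on the negative side.

0


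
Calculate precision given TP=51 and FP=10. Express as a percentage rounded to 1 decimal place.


Precision = TP / (TP + FP) * 100
= 51 / (51 + 10)
= 51 / 61
= 0.8361
= 83.6%

83.6


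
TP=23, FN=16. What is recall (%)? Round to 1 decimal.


Recall = TP / (TP + FN) * 100
= 23 / (23 + 16)
= 23 / 39
= 0.5897
= 59.0%

59.0


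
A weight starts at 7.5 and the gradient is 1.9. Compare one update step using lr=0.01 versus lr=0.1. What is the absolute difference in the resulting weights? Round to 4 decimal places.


With lr=0.01: w_new = 7.5 - 0.01 * 1.9 = 7.481
With lr=0.1: w_new = 7.5 - 0.1 * 1.9 = 7.31
Absolute difference = |7.481 - 7.31|
= 0.1710

0.1710


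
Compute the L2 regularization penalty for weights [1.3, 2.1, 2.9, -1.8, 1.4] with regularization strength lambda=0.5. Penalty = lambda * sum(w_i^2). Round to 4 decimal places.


Squaring each weight:
1.3^2 = 1.69
2.1^2 = 4.41
2.9^2 = 8.41
(-1.8)^2 = 3.24
1.4^2 = 1.96
Sum of squares = 19.71
Penalty = 0.5 * 19.71 = 9.8550

9.8550


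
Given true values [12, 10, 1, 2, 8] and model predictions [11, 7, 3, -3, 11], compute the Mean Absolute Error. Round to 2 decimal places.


Absolute errors: [1, 3, 2, 5, 3]
Sum of absolute errors = 14
MAE = 14 / 5 = 2.80

2.80


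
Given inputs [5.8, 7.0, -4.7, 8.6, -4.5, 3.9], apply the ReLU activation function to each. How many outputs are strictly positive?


ReLU(x) = max(0, x) for each element:
ReLU(5.8) = 5.8
ReLU(7.0) = 7.0
ReLU(-4.7) = 0
ReLU(8.6) = 8.6
ReLU(-4.5) = 0
ReLU(3.9) = 3.9
Active neurons (>0): 4

4


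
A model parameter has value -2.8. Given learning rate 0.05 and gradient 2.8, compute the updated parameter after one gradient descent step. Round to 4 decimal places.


w_new = w_old - lr * gradient
= -2.8 - 0.05 * 2.8
= -2.8 - (0.14)
= -2.9400

-2.9400


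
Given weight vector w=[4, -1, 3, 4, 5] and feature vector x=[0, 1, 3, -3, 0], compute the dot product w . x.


Element-wise products:
4 * 0 = 0
-1 * 1 = -1
3 * 3 = 9
4 * -3 = -12
5 * 0 = 0
Sum = 0 + -1 + 9 + -12 + 0
= -4

-4


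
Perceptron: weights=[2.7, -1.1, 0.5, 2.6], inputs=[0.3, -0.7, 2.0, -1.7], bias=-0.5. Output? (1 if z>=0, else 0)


z = w . x + b
= 2.7*0.3 + -1.1*-0.7 + 0.5*2.0 + 2.6*-1.7 + -0.5
= 0.81 + 0.77 + 1.0 + -4.42 + -0.5
= -1.84 + -0.5
= -2.34
Since z = -2.34 < 0, output = 0

0


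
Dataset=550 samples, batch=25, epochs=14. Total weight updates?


Iterations per epoch = 550 / 25 = 22
Total updates = iterations_per_epoch * epochs
= 22 * 14
= 308

308


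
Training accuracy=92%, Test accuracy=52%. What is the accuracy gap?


Gap = train_accuracy - test_accuracy
= 92 - 52
= 40%
This large gap strongly indicates overfitting.

40


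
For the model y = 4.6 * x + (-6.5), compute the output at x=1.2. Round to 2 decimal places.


y = 4.6 * 1.2 + (-6.5)
= 5.52 + (-6.5)
= -0.98

-0.98


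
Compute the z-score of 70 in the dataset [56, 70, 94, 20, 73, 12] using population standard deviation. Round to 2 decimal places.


Mean = (56 + 70 + 94 + 20 + 73 + 12) / 6 = 54.1667
Variance = sum((x_i - mean)^2) / n = 856.8056
Std = sqrt(856.8056) = 29.2712
Z = (x - mean) / std
= (70 - 54.1667) / 29.2712
= 15.8333 / 29.2712
= 0.54

0.54


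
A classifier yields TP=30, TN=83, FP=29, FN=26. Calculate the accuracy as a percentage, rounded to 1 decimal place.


Accuracy = (TP + TN) / (TP + TN + FP + FN) * 100
= (30 + 83) / (30 + 83 + 29 + 26)
= 113 / 168
= 0.6726
= 67.3%

67.3


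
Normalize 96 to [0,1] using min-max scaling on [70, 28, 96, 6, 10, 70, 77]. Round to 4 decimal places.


Min = 6, Max = 96
Range = 96 - 6 = 90
Scaled = (x - min) / (max - min)
= (96 - 6) / 90
= 90 / 90
= 1.0000

1.0000


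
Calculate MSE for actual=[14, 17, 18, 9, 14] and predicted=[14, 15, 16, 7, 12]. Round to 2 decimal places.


Differences: [0, 2, 2, 2, 2]
Squared errors: [0, 4, 4, 4, 4]
Sum of squared errors = 16
MSE = 16 / 5 = 3.20

3.20


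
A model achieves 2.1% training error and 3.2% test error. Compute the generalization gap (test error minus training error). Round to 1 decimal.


Generalization gap = test_error - train_error
= 3.2 - 2.1
= 1.1%
A small gap suggests good generalization.

1.1


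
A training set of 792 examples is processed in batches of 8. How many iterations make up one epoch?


Iterations per epoch = dataset_size / batch_size
= 792 / 8
= 99

99


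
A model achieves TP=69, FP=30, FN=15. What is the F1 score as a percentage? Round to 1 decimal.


Precision = TP / (TP + FP) = 69 / 99 = 0.697
Recall = TP / (TP + FN) = 69 / 84 = 0.8214
F1 = 2 * P * R / (P + R)
= 2 * 0.697 * 0.8214 / (0.697 + 0.8214)
= 1.145 / 1.5184
= 0.7541
As percentage: 75.4%

75.4


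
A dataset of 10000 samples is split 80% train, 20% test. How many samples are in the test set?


Train samples = 10000 * 80% = 8000
Test samples = 10000 - 8000
= 2000

2000


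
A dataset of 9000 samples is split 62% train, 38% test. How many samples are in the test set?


Train samples = 9000 * 62% = 5580
Test samples = 9000 - 5580
= 3420

3420


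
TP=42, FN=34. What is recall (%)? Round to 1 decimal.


Recall = TP / (TP + FN) * 100
= 42 / (42 + 34)
= 42 / 76
= 0.5526
= 55.3%

55.3


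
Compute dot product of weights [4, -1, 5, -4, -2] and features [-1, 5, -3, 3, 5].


Element-wise products:
4 * -1 = -4
-1 * 5 = -5
5 * -3 = -15
-4 * 3 = -12
-2 * 5 = -10
Sum = -4 + -5 + -15 + -12 + -10
= -46

-46


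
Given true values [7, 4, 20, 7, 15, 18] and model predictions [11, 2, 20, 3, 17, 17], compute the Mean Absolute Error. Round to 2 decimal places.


Absolute errors: [4, 2, 0, 4, 2, 1]
Sum of absolute errors = 13
MAE = 13 / 6 = 2.17

2.17


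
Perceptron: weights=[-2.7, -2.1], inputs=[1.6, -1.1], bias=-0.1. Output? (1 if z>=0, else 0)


z = w . x + b
= -2.7*1.6 + -2.1*-1.1 + -0.1
= -4.32 + 2.31 + -0.1
= -2.01 + -0.1
= -2.11
Since z = -2.11 < 0, output = 0

0


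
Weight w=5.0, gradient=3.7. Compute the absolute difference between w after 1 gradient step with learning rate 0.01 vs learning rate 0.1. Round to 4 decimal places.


With lr=0.01: w_new = 5.0 - 0.01 * 3.7 = 4.963
With lr=0.1: w_new = 5.0 - 0.1 * 3.7 = 4.63
Absolute difference = |4.963 - 4.63|
= 0.3330

0.3330


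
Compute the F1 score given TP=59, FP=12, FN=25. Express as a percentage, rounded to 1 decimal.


Precision = TP / (TP + FP) = 59 / 71 = 0.831
Recall = TP / (TP + FN) = 59 / 84 = 0.7024
F1 = 2 * P * R / (P + R)
= 2 * 0.831 * 0.7024 / (0.831 + 0.7024)
= 1.1673 / 1.5334
= 0.7613
As percentage: 76.1%

76.1


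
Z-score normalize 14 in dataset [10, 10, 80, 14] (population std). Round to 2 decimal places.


Mean = (10 + 10 + 80 + 14) / 4 = 28.5
Variance = sum((x_i - mean)^2) / n = 886.75
Std = sqrt(886.75) = 29.7783
Z = (x - mean) / std
= (14 - 28.5) / 29.7783
= -14.5 / 29.7783
= -0.49

-0.49


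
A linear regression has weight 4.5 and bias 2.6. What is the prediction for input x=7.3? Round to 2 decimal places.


y = 4.5 * 7.3 + (2.6)
= 32.85 + (2.6)
= 35.45

35.45


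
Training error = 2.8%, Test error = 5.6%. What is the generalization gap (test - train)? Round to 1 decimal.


Generalization gap = test_error - train_error
= 5.6 - 2.8
= 2.8%
A moderate gap.

2.8


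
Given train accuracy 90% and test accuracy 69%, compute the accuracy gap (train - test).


Gap = train_accuracy - test_accuracy
= 90 - 69
= 21%
This large gap strongly indicates overfitting.

21


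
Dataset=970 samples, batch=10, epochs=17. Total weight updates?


Iterations per epoch = 970 / 10 = 97
Total updates = iterations_per_epoch * epochs
= 97 * 17
= 1649

1649


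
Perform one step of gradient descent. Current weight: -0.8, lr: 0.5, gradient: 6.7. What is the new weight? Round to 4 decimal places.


w_new = w_old - lr * gradient
= -0.8 - 0.5 * 6.7
= -0.8 - (3.35)
= -4.1500

-4.1500


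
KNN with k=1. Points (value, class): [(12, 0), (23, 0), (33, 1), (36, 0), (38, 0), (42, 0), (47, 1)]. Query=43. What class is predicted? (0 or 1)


Distances from query 43:
Point 42 (class 0): distance = 1
K=1 nearest neighbors: classes = [0]
Votes for class 1: 0 / 1
Majority vote => class 0

0


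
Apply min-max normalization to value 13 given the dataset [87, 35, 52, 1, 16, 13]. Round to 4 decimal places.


Min = 1, Max = 87
Range = 87 - 1 = 86
Scaled = (x - min) / (max - min)
= (13 - 1) / 86
= 12 / 86
= 0.1395

0.1395


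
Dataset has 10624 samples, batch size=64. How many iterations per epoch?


Iterations per epoch = dataset_size / batch_size
= 10624 / 64
= 166

166


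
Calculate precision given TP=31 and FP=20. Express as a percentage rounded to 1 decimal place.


Precision = TP / (TP + FP) * 100
= 31 / (31 + 20)
= 31 / 51
= 0.6078
= 60.8%

60.8


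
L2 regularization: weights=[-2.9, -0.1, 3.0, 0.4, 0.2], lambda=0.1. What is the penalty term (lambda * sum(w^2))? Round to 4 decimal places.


Squaring each weight:
(-2.9)^2 = 8.41
(-0.1)^2 = 0.01
3.0^2 = 9.0
0.4^2 = 0.16
0.2^2 = 0.04
Sum of squares = 17.62
Penalty = 0.1 * 17.62 = 1.7620

1.7620


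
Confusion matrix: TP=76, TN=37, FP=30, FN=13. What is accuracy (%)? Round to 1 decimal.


Accuracy = (TP + TN) / (TP + TN + FP + FN) * 100
= (76 + 37) / (76 + 37 + 30 + 13)
= 113 / 156
= 0.7244
= 72.4%

72.4


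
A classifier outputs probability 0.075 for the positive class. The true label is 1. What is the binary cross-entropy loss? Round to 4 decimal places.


For y=1: Loss = -log(p)
= -log(0.075)
= -(-2.5903)
= 2.5903

2.5903


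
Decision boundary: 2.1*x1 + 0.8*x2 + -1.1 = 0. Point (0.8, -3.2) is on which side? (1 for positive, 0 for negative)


Compute 2.1 * 0.8 + 0.8 * -3.2 + -1.1
= 1.68 + -2.56 + -1.1
= -1.98
Since -1.98 < 0, the point is on the negative side.

0


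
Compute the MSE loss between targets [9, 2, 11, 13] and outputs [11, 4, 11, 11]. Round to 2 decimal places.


Differences: [-2, -2, 0, 2]
Squared errors: [4, 4, 0, 4]
Sum of squared errors = 12
MSE = 12 / 4 = 3.00

3.00


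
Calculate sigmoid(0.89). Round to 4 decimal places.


sigmoid(z) = 1 / (1 + exp(-z))
exp(-(0.89)) = exp(-0.89) = 0.4107
1 + 0.4107 = 1.4107
1 / 1.4107 = 0.7089

0.7089


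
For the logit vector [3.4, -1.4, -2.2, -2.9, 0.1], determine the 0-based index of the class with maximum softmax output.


Softmax is a monotonic transformation, so it preserves the argmax.
We need to find the index of the maximum logit.
Index 0: 3.4
Index 1: -1.4
Index 2: -2.2
Index 3: -2.9
Index 4: 0.1
Maximum logit = 3.4 at index 0

0


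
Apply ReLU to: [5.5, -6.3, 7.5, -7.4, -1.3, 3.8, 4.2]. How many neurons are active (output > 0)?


ReLU(x) = max(0, x) for each element:
ReLU(5.5) = 5.5
ReLU(-6.3) = 0
ReLU(7.5) = 7.5
ReLU(-7.4) = 0
ReLU(-1.3) = 0
ReLU(3.8) = 3.8
ReLU(4.2) = 4.2
Active neurons (>0): 4

4


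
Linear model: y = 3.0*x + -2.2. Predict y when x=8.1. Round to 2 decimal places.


y = 3.0 * 8.1 + (-2.2)
= 24.3 + (-2.2)
= 22.10

22.10


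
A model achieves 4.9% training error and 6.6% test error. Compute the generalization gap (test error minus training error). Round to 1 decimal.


Generalization gap = test_error - train_error
= 6.6 - 4.9
= 1.7%
A small gap suggests good generalization.

1.7


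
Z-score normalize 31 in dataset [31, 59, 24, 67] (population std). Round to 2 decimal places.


Mean = (31 + 59 + 24 + 67) / 4 = 45.25
Variance = sum((x_i - mean)^2) / n = 329.1875
Std = sqrt(329.1875) = 18.1435
Z = (x - mean) / std
= (31 - 45.25) / 18.1435
= -14.25 / 18.1435
= -0.79

-0.79


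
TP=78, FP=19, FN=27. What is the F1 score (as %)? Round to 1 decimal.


Precision = TP / (TP + FP) = 78 / 97 = 0.8041
Recall = TP / (TP + FN) = 78 / 105 = 0.7429
F1 = 2 * P * R / (P + R)
= 2 * 0.8041 * 0.7429 / (0.8041 + 0.7429)
= 1.1947 / 1.547
= 0.7723
As percentage: 77.2%

77.2


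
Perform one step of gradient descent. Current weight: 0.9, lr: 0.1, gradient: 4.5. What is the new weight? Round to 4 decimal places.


w_new = w_old - lr * gradient
= 0.9 - 0.1 * 4.5
= 0.9 - (0.45)
= 0.4500

0.4500


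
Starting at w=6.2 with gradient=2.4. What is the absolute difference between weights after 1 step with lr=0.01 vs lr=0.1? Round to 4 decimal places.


With lr=0.01: w_new = 6.2 - 0.01 * 2.4 = 6.176
With lr=0.1: w_new = 6.2 - 0.1 * 2.4 = 5.96
Absolute difference = |6.176 - 5.96|
= 0.2160

0.2160


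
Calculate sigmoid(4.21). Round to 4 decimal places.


sigmoid(z) = 1 / (1 + exp(-z))
exp(-(4.21)) = exp(-4.21) = 0.0148
1 + 0.0148 = 1.0148
1 / 1.0148 = 0.9854

0.9854


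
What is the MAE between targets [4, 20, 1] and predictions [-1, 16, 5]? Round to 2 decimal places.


Absolute errors: [5, 4, 4]
Sum of absolute errors = 13
MAE = 13 / 3 = 4.33

4.33


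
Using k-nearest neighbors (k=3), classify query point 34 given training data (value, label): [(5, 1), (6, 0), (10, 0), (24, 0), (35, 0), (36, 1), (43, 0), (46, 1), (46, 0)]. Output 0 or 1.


Distances from query 34:
Point 35 (class 0): distance = 1
Point 36 (class 1): distance = 2
Point 43 (class 0): distance = 9
K=3 nearest neighbors: classes = [0, 1, 0]
Votes for class 1: 1 / 3
Majority vote => class 0

0


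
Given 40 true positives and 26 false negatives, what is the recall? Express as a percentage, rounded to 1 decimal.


Recall = TP / (TP + FN) * 100
= 40 / (40 + 26)
= 40 / 66
= 0.6061
= 60.6%

60.6


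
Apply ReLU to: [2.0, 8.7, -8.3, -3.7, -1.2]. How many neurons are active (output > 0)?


ReLU(x) = max(0, x) for each element:
ReLU(2.0) = 2.0
ReLU(8.7) = 8.7
ReLU(-8.3) = 0
ReLU(-3.7) = 0
ReLU(-1.2) = 0
Active neurons (>0): 2

2


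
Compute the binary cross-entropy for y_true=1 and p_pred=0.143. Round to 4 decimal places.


For y=1: Loss = -log(p)
= -log(0.143)
= -(-1.9449)
= 1.9449

1.9449


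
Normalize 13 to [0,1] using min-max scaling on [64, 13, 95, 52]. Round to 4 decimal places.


Min = 13, Max = 95
Range = 95 - 13 = 82
Scaled = (x - min) / (max - min)
= (13 - 13) / 82
= 0 / 82
= 0.0000

0.0000


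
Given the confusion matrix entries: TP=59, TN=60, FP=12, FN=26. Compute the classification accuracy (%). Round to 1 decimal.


Accuracy = (TP + TN) / (TP + TN + FP + FN) * 100
= (59 + 60) / (59 + 60 + 12 + 26)
= 119 / 157
= 0.758
= 75.8%

75.8


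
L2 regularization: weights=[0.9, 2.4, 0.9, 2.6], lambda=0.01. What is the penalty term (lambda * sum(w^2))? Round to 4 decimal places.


Squaring each weight:
0.9^2 = 0.81
2.4^2 = 5.76
0.9^2 = 0.81
2.6^2 = 6.76
Sum of squares = 14.14
Penalty = 0.01 * 14.14 = 0.1414

0.1414


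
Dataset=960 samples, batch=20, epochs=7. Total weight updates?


Iterations per epoch = 960 / 20 = 48
Total updates = iterations_per_epoch * epochs
= 48 * 7
= 336

336


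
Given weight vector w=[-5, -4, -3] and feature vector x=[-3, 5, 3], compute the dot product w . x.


Element-wise products:
-5 * -3 = 15
-4 * 5 = -20
-3 * 3 = -9
Sum = 15 + -20 + -9
= -14

-14


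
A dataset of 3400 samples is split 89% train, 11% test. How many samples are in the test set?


Train samples = 3400 * 89% = 3026
Test samples = 3400 - 3026
= 374

374


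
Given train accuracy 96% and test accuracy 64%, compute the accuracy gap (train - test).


Gap = train_accuracy - test_accuracy
= 96 - 64
= 32%
This large gap strongly indicates overfitting.

32


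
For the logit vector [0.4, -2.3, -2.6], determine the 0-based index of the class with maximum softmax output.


Softmax is a monotonic transformation, so it preserves the argmax.
We need to find the index of the maximum logit.
Index 0: 0.4
Index 1: -2.3
Index 2: -2.6
Maximum logit = 0.4 at index 0

0


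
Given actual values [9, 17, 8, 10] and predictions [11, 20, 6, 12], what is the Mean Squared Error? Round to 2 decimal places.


Differences: [-2, -3, 2, -2]
Squared errors: [4, 9, 4, 4]
Sum of squared errors = 21
MSE = 21 / 4 = 5.25

5.25


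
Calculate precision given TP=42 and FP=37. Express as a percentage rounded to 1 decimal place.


Precision = TP / (TP + FP) * 100
= 42 / (42 + 37)
= 42 / 79
= 0.5316
= 53.2%

53.2


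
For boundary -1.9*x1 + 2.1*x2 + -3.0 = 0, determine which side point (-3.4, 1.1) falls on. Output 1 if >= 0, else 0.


Compute -1.9 * -3.4 + 2.1 * 1.1 + -3.0
= 6.46 + 2.31 + -3.0
= 5.77
Since 5.77 >= 0, the point is on the positive side.

1


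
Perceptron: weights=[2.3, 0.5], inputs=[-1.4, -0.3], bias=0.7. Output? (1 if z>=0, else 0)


z = w . x + b
= 2.3*-1.4 + 0.5*-0.3 + 0.7
= -3.22 + -0.15 + 0.7
= -3.37 + 0.7
= -2.67
Since z = -2.67 < 0, output = 0

0


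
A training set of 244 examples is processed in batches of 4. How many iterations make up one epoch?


Iterations per epoch = dataset_size / batch_size
= 244 / 4
= 61

61


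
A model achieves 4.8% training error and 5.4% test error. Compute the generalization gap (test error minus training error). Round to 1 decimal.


Generalization gap = test_error - train_error
= 5.4 - 4.8
= 0.6%
A small gap suggests good generalization.

0.6


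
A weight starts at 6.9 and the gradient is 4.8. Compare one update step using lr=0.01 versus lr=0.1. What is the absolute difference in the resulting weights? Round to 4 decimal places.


With lr=0.01: w_new = 6.9 - 0.01 * 4.8 = 6.852
With lr=0.1: w_new = 6.9 - 0.1 * 4.8 = 6.42
Absolute difference = |6.852 - 6.42|
= 0.4320

0.4320


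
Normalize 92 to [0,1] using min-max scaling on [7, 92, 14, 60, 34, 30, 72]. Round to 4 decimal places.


Min = 7, Max = 92
Range = 92 - 7 = 85
Scaled = (x - min) / (max - min)
= (92 - 7) / 85
= 85 / 85
= 1.0000

1.0000


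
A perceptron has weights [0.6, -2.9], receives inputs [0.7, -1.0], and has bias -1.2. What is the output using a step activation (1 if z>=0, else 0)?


z = w . x + b
= 0.6*0.7 + -2.9*-1.0 + -1.2
= 0.42 + 2.9 + -1.2
= 3.32 + -1.2
= 2.12
Since z = 2.12 >= 0, output = 1

1


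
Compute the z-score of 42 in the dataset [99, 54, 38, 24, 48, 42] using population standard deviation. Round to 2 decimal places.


Mean = (99 + 54 + 38 + 24 + 48 + 42) / 6 = 50.8333
Variance = sum((x_i - mean)^2) / n = 550.1389
Std = sqrt(550.1389) = 23.455
Z = (x - mean) / std
= (42 - 50.8333) / 23.455
= -8.8333 / 23.455
= -0.38

-0.38


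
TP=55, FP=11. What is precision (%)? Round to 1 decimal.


Precision = TP / (TP + FP) * 100
= 55 / (55 + 11)
= 55 / 66
= 0.8333
= 83.3%

83.3


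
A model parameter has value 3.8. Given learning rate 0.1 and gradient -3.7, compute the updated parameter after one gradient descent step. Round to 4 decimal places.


w_new = w_old - lr * gradient
= 3.8 - 0.1 * -3.7
= 3.8 - (-0.37)
= 4.1700

4.1700


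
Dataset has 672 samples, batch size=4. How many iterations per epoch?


Iterations per epoch = dataset_size / batch_size
= 672 / 4
= 168

168


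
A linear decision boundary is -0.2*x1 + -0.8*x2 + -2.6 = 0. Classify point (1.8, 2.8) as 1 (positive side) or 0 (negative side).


Compute -0.2 * 1.8 + -0.8 * 2.8 + -2.6
= -0.36 + -2.24 + -2.6
= -5.2
Since -5.2 < 0, the point is on the negative side.

0


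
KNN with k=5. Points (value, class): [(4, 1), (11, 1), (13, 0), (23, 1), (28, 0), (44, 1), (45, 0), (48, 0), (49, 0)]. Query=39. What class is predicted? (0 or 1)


Distances from query 39:
Point 44 (class 1): distance = 5
Point 45 (class 0): distance = 6
Point 48 (class 0): distance = 9
Point 49 (class 0): distance = 10
Point 28 (class 0): distance = 11
K=5 nearest neighbors: classes = [1, 0, 0, 0, 0]
Votes for class 1: 1 / 5
Majority vote => class 0

0


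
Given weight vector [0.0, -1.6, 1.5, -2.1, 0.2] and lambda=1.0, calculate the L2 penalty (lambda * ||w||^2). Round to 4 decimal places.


Squaring each weight:
0.0^2 = 0.0
(-1.6)^2 = 2.56
1.5^2 = 2.25
(-2.1)^2 = 4.41
0.2^2 = 0.04
Sum of squares = 9.26
Penalty = 1.0 * 9.26 = 9.2600

9.2600


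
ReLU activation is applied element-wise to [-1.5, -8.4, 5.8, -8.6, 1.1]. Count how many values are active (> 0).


ReLU(x) = max(0, x) for each element:
ReLU(-1.5) = 0
ReLU(-8.4) = 0
ReLU(5.8) = 5.8
ReLU(-8.6) = 0
ReLU(1.1) = 1.1
Active neurons (>0): 2

2


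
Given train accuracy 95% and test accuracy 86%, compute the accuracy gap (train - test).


Gap = train_accuracy - test_accuracy
= 95 - 86
= 9%
This moderate gap may indicate mild overfitting.

9


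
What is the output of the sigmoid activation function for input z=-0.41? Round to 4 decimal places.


sigmoid(z) = 1 / (1 + exp(-z))
exp(-(-0.41)) = exp(0.41) = 1.5068
1 + 1.5068 = 2.5068
1 / 2.5068 = 0.3989

0.3989


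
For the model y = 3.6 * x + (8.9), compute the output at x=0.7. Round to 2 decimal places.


y = 3.6 * 0.7 + (8.9)
= 2.52 + (8.9)
= 11.42

11.42


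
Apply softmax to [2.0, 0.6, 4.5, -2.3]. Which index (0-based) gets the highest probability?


Softmax is a monotonic transformation, so it preserves the argmax.
We need to find the index of the maximum logit.
Index 0: 2.0
Index 1: 0.6
Index 2: 4.5
Index 3: -2.3
Maximum logit = 4.5 at index 2

2


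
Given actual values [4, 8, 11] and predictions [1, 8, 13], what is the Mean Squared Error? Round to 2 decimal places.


Differences: [3, 0, -2]
Squared errors: [9, 0, 4]
Sum of squared errors = 13
MSE = 13 / 3 = 4.33

4.33


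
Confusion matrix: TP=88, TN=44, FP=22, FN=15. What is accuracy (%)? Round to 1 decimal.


Accuracy = (TP + TN) / (TP + TN + FP + FN) * 100
= (88 + 44) / (88 + 44 + 22 + 15)
= 132 / 169
= 0.7811
= 78.1%

78.1


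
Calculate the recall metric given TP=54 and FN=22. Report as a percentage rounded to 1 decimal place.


Recall = TP / (TP + FN) * 100
= 54 / (54 + 22)
= 54 / 76
= 0.7105
= 71.1%

71.1


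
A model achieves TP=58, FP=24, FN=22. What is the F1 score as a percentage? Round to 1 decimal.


Precision = TP / (TP + FP) = 58 / 82 = 0.7073
Recall = TP / (TP + FN) = 58 / 80 = 0.725
F1 = 2 * P * R / (P + R)
= 2 * 0.7073 * 0.725 / (0.7073 + 0.725)
= 1.0256 / 1.4323
= 0.716
As percentage: 71.6%

71.6


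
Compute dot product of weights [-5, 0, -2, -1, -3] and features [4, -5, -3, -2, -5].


Element-wise products:
-5 * 4 = -20
0 * -5 = 0
-2 * -3 = 6
-1 * -2 = 2
-3 * -5 = 15
Sum = -20 + 0 + 6 + 2 + 15
= 3

3


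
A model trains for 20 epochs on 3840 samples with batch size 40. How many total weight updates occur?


Iterations per epoch = 3840 / 40 = 96
Total updates = iterations_per_epoch * epochs
= 96 * 20
= 1920

1920


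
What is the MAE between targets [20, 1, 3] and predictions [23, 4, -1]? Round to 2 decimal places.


Absolute errors: [3, 3, 4]
Sum of absolute errors = 10
MAE = 10 / 3 = 3.33

3.33


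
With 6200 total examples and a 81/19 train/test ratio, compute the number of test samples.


Train samples = 6200 * 81% = 5022
Test samples = 6200 - 5022
= 1178

1178


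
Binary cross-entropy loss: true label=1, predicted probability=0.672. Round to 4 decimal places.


For y=1: Loss = -log(p)
= -log(0.672)
= -(-0.3975)
= 0.3975

0.3975


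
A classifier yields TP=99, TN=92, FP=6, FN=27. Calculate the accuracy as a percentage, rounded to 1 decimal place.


Accuracy = (TP + TN) / (TP + TN + FP + FN) * 100
= (99 + 92) / (99 + 92 + 6 + 27)
= 191 / 224
= 0.8527
= 85.3%

85.3


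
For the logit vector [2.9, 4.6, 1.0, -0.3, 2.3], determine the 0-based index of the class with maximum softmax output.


Softmax is a monotonic transformation, so it preserves the argmax.
We need to find the index of the maximum logit.
Index 0: 2.9
Index 1: 4.6
Index 2: 1.0
Index 3: -0.3
Index 4: 2.3
Maximum logit = 4.6 at index 1

1


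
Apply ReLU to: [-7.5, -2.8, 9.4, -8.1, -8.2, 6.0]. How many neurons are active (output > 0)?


ReLU(x) = max(0, x) for each element:
ReLU(-7.5) = 0
ReLU(-2.8) = 0
ReLU(9.4) = 9.4
ReLU(-8.1) = 0
ReLU(-8.2) = 0
ReLU(6.0) = 6.0
Active neurons (>0): 2

2


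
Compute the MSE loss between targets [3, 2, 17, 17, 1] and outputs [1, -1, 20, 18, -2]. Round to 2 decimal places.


Differences: [2, 3, -3, -1, 3]
Squared errors: [4, 9, 9, 1, 9]
Sum of squared errors = 32
MSE = 32 / 5 = 6.40

6.40


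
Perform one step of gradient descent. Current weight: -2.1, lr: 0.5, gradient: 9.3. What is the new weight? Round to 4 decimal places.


w_new = w_old - lr * gradient
= -2.1 - 0.5 * 9.3
= -2.1 - (4.65)
= -6.7500

-6.7500


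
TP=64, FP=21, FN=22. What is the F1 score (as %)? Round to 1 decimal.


Precision = TP / (TP + FP) = 64 / 85 = 0.7529
Recall = TP / (TP + FN) = 64 / 86 = 0.7442
F1 = 2 * P * R / (P + R)
= 2 * 0.7529 * 0.7442 / (0.7529 + 0.7442)
= 1.1207 / 1.4971
= 0.7485
As percentage: 74.9%

74.9


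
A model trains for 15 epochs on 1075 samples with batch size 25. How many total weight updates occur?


Iterations per epoch = 1075 / 25 = 43
Total updates = iterations_per_epoch * epochs
= 43 * 15
= 645

645


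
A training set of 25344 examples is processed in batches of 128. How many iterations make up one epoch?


Iterations per epoch = dataset_size / batch_size
= 25344 / 128
= 198

198


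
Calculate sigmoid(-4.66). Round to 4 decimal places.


sigmoid(z) = 1 / (1 + exp(-z))
exp(-(-4.66)) = exp(4.66) = 105.6361
1 + 105.6361 = 106.6361
1 / 106.6361 = 0.0094

0.0094


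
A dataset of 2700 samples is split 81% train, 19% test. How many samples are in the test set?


Train samples = 2700 * 81% = 2187
Test samples = 2700 - 2187
= 513

513


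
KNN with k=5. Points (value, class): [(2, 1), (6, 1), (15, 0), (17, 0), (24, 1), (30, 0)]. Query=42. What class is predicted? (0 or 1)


Distances from query 42:
Point 30 (class 0): distance = 12
Point 24 (class 1): distance = 18
Point 17 (class 0): distance = 25
Point 15 (class 0): distance = 27
Point 6 (class 1): distance = 36
K=5 nearest neighbors: classes = [0, 1, 0, 0, 1]
Votes for class 1: 2 / 5
Majority vote => class 0

0


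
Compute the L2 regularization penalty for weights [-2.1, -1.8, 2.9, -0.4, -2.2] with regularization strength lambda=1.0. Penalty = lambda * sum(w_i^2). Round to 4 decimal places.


Squaring each weight:
(-2.1)^2 = 4.41
(-1.8)^2 = 3.24
2.9^2 = 8.41
(-0.4)^2 = 0.16
(-2.2)^2 = 4.84
Sum of squares = 21.06
Penalty = 1.0 * 21.06 = 21.0600

21.0600
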